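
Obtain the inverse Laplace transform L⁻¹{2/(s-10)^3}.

L⁻¹{n!/(s-a)^(n+1)} = t^n·e^(at), so L⁻¹{2/(s-10)^3} = t^2·e^(10t)

Final answer: t^2·e^(10t)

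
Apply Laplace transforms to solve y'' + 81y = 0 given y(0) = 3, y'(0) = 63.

L{y''} + 81L{y} = 0. s²Y - 3s - 63 + 81Y = 0. Y(s² + 81) = 3s + 63. Y = (3s + 63)/(s² + 81). Inverting: y(t) = 3cos(9t) + 7sin(9t)

Final answer: y(t) = 3cos(9t) + 7sin(9t)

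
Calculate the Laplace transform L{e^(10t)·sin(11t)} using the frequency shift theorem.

Frequency shift: L{e^(at)f(t)} = F(s-a). L{e^(10t)·sin(11t)} = 11/((s-10)² + 121)

Final answer: 11/((s-10)² + 121)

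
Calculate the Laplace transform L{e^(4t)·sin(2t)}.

L{e^(at)·sin(ωt)} = ω/((s-a)² + ω²), so L{e^(4t)·sin(2t)} = 2/((s-4)² + 4)

Final answer: 2/((s-4)² + 4)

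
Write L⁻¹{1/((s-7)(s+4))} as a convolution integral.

1/((s-7)(s+4)) = (1/(s-7))·(1/(s+4)) = L{e^(7t)}·L{e^(-4t)}. So f(t) = e^(7t)*e^(-4t) = ∫₀ᵗ e^(7τ)·e^(-4(t-τ)) dτ

Final answer: ∫₀ᵗ e^(7τ)·e^(-4(t-τ)) dτ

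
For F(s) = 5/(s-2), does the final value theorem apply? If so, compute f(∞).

sF(s) = 5s/(s-2) has a pole at s = 2 in the right half-plane. Theorem does NOT apply (unstable system; f(t) = 5·e^(2t) grows without bound).

Final answer: Not applicable (unstable)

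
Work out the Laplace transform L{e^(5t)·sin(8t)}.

L{e^(at)·sin(ωt)} = ω/((s-a)² + ω²), so L{e^(5t)·sin(8t)} = 8/((s-5)² + 64)

Final answer: 8/((s-5)² + 64)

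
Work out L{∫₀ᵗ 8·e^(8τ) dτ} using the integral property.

L{∫₀ᵗ f(τ)dτ} = F(s)/s with F(s) = 8/(s-8), so L{∫₀ᵗ 8·e^(8τ) dτ} = 8/(s(s-8))

Final answer: 8/(s(s-8))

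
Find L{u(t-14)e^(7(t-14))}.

u(t-a)f(t-a) with f(t)=e^(7t). L{e^(7t)} = 1/(s-7). By time shift: e^(-14s)/(s-7)

Final answer: e^(-14s)/(s-7)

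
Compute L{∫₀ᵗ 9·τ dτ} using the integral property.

L{∫₀ᵗ f(τ)dτ} = F(s)/s with f(t) = 9t. F(s) = 9/s^2, so L{∫₀ᵗ 9·τ dτ} = (9/s^2)/s = 9/s^3. (Check: ∫₀ᵗ 9·τ dτ = 9t^2/2.)

Final answer: 9/s^3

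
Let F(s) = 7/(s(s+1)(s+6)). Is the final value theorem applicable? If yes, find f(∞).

Poles of sF(s) = 7/((s+1)(s+6)) are at s = -1 and s = -6, both in the left half-plane. Theorem applies. f(∞) = lim_{s→0} sF(s) = 7/(1·6) = 7/6

Final answer: 7/6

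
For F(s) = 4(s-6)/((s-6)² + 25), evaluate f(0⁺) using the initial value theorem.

f(0⁺) = lim_{s→∞} sF(s) = lim_{s→∞} 4s(s-6)/((s-6)² + 25) = 4

Final answer: 4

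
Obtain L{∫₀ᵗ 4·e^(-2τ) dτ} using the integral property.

L{∫₀ᵗ f(τ)dτ} = F(s)/s with F(s) = 4/(s+2), so L{∫₀ᵗ 4·e^(-2τ) dτ} = 4/(s(s+2))

Final answer: 4/(s(s+2))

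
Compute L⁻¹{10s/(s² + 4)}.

This is the form c·s/(s² + a²) with a = 2, c = 10. L⁻¹ = 10·cos(2t)

Final answer: 10·cos(2t)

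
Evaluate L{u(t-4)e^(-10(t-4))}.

u(t-a)f(t-a) with f(t)=e^(-10t). L{e^(-10t)} = 1/(s+10). By time shift: e^(-4s)/(s+10)

Final answer: e^(-4s)/(s+10)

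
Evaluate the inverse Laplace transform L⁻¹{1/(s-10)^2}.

L⁻¹{n!/(s-a)^(n+1)} = t^n·e^(at), so L⁻¹{1/(s-10)^2} = t·e^(10t)

Final answer: t·e^(10t)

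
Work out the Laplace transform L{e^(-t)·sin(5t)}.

L{e^(at)·sin(ωt)} = ω/((s-a)² + ω²), so L{e^(-t)·sin(5t)} = 5/((s+1)² + 25)

Final answer: 5/((s+1)² + 25)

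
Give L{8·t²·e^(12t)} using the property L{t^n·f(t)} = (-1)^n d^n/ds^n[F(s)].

L{e^(12t)} = 1/(s-12). d/ds[1/(s-12)] = -1/(s-12)². d²/ds²[1/(s-12)] = 2/(s-12)³. So L{t²·e^(12t)} = (-1)² · 2/(s-12)³ = 2/(s-12)³. Then L{8·t²·e^(12t)} = 8·2/(s-12)³ = 16/(s-12)³

Final answer: 16/(s-12)³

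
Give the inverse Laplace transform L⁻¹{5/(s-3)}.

L⁻¹{1/(s-a)} = e^(at), so L⁻¹{1/(s-3)} = e^(3t), and L⁻¹{5/(s-3)} = 5·e^(3t)

Final answer: 5·e^(3t)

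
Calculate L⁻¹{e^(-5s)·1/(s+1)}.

L⁻¹{1/(s+1)} = e^(-t). By the time shift theorem, L⁻¹{e^(-as)F(s)} = u(t-a)f(t-a) with a=5, so L⁻¹{e^(-5s)·1/(s+1)} = u(t-5)·e^(-(t-5))

Final answer: u(t-5)·e^(-(t-5))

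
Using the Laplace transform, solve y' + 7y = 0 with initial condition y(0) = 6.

L{y'} + 7L{y} = 0. sY - 6 + 7Y = 0. Y(s+7) = 6. Y = 6/(s+7)

Final answer: y(t) = 6e^(-7t)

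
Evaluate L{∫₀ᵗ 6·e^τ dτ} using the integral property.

L{∫₀ᵗ f(τ)dτ} = F(s)/s with F(s) = 6/(s-1), so L{∫₀ᵗ 6·e^τ dτ} = 6/(s(s-1))

Final answer: 6/(s(s-1))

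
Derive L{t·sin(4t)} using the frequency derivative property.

L{sin(4t)} = 4/(s² + 16). By L{t·f(t)} = -F'(s): -d/ds[4/(s² + 16)] = -(4)·(-2s)/(s² + 16)² = 8s/(s² + 16)²

Final answer: 8s/(s² + 16)²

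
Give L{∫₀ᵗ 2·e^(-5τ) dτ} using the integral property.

L{∫₀ᵗ f(τ)dτ} = F(s)/s with F(s) = 2/(s+5), so L{∫₀ᵗ 2·e^(-5τ) dτ} = 2/(s(s+5))

Final answer: 2/(s(s+5))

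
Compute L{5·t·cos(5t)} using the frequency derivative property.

L{cos(5t)} = s/(s² + 25). Derivative: d/ds[s/(s² + 25)] = [(s² + 25) - s·2s]/(s² + 25)² = (25 - s²)/(s² + 25)². So L{t·cos(5t)} = -F'(s) = (s² - 25)/(s² + 25)². Then L{5·t·cos(5t)} = 5·(s² - 25)/(s² + 25)²

Final answer: 5·(s² - 25)/(s² + 25)²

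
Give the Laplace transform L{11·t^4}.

L{t^n} = n!/s^(n+1), so L{t^4} = 24/s^5. Then L{11·t^4} = 11·24/s^5 = 264/s^5

Final answer: 264/s^5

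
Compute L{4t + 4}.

L{4t + 4} = 4·L{t} + 4·L{1} = 4/s² + 4/s

Final answer: 4/s² + 4/s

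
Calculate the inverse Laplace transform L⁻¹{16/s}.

L⁻¹{c/s} = c, so L⁻¹{16/s} = 16

Final answer: 16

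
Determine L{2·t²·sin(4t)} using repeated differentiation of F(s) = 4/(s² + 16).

F(s) = 4/(s² + 16). F'(s) = -8s/(s² + 16)². F''(s) = -8(16 - 3s²)/(s² + 16)³ = (24s² - 128)/(s² + 16)³. So L{t²·sin(4t)} = (-1)² F''(s) = (24s² - 128)/(s² + 16)³. Then L{2·t²·sin(4t)} = 2·(24s² - 128)/(s² + 16)³ = (48s² - 256)/(s² + 16)³

Final answer: (48s² - 256)/(s² + 16)³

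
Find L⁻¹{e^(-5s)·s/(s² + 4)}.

L⁻¹{s/(s² + 4)} = cos(2t). By the time shift theorem, L⁻¹{e^(-as)F(s)} = u(t-a)f(t-a) with a=5, so L⁻¹{e^(-5s)·s/(s² + 4)} = u(t-5)·cos(2(t-5))

Final answer: u(t-5)·cos(2(t-5))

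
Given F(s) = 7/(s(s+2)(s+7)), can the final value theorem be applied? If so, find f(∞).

Poles of sF(s) = 7/((s+2)(s+7)) are at s = -2 and s = -7, both in the left half-plane. Theorem applies. f(∞) = lim_{s→0} sF(s) = 7/(2·7) = 1/2

Final answer: 1/2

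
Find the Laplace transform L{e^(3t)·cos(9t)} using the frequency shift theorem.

Frequency shift: L{e^(at)f(t)} = F(s-a). L{e^(3t)·cos(9t)} = (s-3)/((s-3)² + 81)

Final answer: (s-3)/((s-3)² + 81)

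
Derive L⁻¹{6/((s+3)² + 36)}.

Form: b/((s-a)² + b²) → e^(at)sin(bt). With a=-3, b=6

Final answer: e^(-3t)·sin(6t)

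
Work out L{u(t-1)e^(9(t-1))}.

u(t-a)f(t-a) with f(t)=e^(9t). L{e^(9t)} = 1/(s-9). By time shift: e^(-s)/(s-9)

Final answer: e^(-s)/(s-9)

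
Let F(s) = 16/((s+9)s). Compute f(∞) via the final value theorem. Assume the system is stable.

f(∞) = lim_{s→0} sF(s) = lim_{s→0} 16/(s+9) = 16/9

Final answer: 16/9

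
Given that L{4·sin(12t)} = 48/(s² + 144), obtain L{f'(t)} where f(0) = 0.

L{f'(t)} = s·F(s) - f(0) = s·48/(s² + 144) - 0 = 48s/(s² + 144)

Final answer: 48s/(s² + 144)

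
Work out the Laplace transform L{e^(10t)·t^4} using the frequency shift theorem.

L{e^(at)·t^n} = n!/(s-a)^(n+1), so L{e^(10t)·t^4} = 24/(s-10)^5

Final answer: 24/(s-10)^5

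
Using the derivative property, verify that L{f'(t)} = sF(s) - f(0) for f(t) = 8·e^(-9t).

f'(t) = -72e^(-9t). Direct: L{f'(t)} = -72/(s+9). Property: s·8/(s+9) - 8 = (8s - 8(s+9))/(s+9) = -72/(s+9). ✓

Final answer: -72/(s+9)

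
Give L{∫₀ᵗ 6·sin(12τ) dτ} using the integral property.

L{∫₀ᵗ f(τ)dτ} = F(s)/s with F(s) = 72/(s² + 144), so the result is (72/(s² + 144))/s = 72/(s(s² + 144))

Final answer: 72/(s(s² + 144))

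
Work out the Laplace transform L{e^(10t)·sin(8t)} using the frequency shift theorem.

Frequency shift: L{e^(at)f(t)} = F(s-a). L{e^(10t)·sin(8t)} = 8/((s-10)² + 64)

Final answer: 8/((s-10)² + 64)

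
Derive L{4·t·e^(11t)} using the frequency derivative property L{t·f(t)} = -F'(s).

L{e^(11t)} = 1/(s-11). By frequency derivative: L{t·e^(11t)} = -d/ds[1/(s-11)] = -(-1)/(s-11)² = 1/(s-11)². Then L{4·t·e^(11t)} = 4·1/(s-11)² = 4/(s-11)²

Final answer: 4/(s-11)²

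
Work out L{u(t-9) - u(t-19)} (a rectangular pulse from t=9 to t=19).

L{u(t-a)} = e^(-as)/s. L{u(t-9) - u(t-19)} = (e^(-9s) - e^(-19s))/s

Final answer: (e^(-9s) - e^(-19s))/s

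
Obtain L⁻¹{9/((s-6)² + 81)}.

Form: b/((s-a)² + b²) → e^(at)sin(bt). With a=6, b=9

Final answer: e^(6t)·sin(9t)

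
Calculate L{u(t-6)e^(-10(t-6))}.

u(t-a)f(t-a) with f(t)=e^(-10t). L{e^(-10t)} = 1/(s+10). By time shift: e^(-6s)/(s+10)

Final answer: e^(-6s)/(s+10)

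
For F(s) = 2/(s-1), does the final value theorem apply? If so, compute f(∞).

sF(s) = 2s/(s-1) has a pole at s = 1 in the right half-plane. Theorem does NOT apply (unstable system; f(t) = 2·e^t grows without bound).

Final answer: Not applicable (unstable)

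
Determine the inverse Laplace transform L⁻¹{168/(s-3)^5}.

L⁻¹{n!/(s-a)^(n+1)} = t^n·e^(at) with n=4, a=3. So L⁻¹{24/(s-3)^5} = t^4·e^(3t), and L⁻¹{168/(s-3)^5} = (168/24)·t^4·e^(3t) = 7·t^4·e^(3t)

Final answer: 7·t^4·e^(3t)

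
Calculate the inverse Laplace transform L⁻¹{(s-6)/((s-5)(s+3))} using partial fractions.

Using partial fractions, f(t) = (-e^(5t) + 9e^(-3t))/8

Final answer: (-e^(5t) + 9e^(-3t))/8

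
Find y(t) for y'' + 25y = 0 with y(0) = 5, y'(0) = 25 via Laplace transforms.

L{y''} + 25L{y} = 0. s²Y - 5s - 25 + 25Y = 0. Y(s² + 25) = 5s + 25. Y = (5s + 25)/(s² + 25). Inverting: y(t) = 5cos(5t) + 5sin(5t)

Final answer: y(t) = 5cos(5t) + 5sin(5t)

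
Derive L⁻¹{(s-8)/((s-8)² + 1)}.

Using frequency shift: L⁻¹{(s-a)/((s-a)² + b²)} = e^(at)cos(bt). Here a=8, b=1

Final answer: e^(8t)·cos(t)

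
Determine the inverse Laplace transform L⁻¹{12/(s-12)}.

L⁻¹{1/(s-a)} = e^(at), so L⁻¹{1/(s-12)} = e^(12t), and L⁻¹{12/(s-12)} = 12·e^(12t)

Final answer: 12·e^(12t)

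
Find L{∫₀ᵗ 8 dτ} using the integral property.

L{∫₀ᵗ f(τ)dτ} = F(s)/s with f(t) = 8. F(s) = 8/s, so L{∫₀ᵗ 8 dτ} = (8/s)/s = 8/s². (Check: ∫₀ᵗ 8 dτ = 8t.)

Final answer: 8/s²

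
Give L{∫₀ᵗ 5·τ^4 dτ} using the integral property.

L{∫₀ᵗ f(τ)dτ} = F(s)/s with f(t) = 5t^4. F(s) = 120/s^5, so L{∫₀ᵗ 5·τ^4 dτ} = (120/s^5)/s = 120/s^6. (Check: ∫₀ᵗ 5·τ^4 dτ = 5t^5/5.)

Final answer: 120/s^6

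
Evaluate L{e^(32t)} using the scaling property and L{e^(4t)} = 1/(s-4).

Using L{f(at)} = (1/a)F(s/a) with a=8 and f(t) = e^(4t): L{e^(32t)} = (1/8) · 1/((s/8)-4) = (1/8) · 8/(s-32) = 1/(s-32)

Final answer: 1/(s-32)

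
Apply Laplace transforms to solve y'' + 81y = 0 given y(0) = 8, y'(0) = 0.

L{y''} + 81L{y} = 0. s²Y - 8s - 0 + 81Y = 0. Y(s² + 81) = 8s. Y = (8s)/(s² + 81). Inverting: y(t) = 8cos(9t)

Final answer: y(t) = 8cos(9t)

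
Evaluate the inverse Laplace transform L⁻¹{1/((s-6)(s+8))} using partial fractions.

Decompose: A/(s-6) + B/(s+8). A = 1/14, B = -1/14. f(t) = (e^(6t) - e^(-8t))/14

Final answer: (e^(6t) - e^(-8t))/14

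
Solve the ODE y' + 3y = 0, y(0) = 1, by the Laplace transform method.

L{y'} + 3L{y} = 0. sY - 1 + 3Y = 0. Y(s+3) = 1. Y = 1/(s+3)

Final answer: y(t) = e^(-3t)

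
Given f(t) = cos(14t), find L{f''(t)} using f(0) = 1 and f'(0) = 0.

F(s) = s/(s² + 196). L{f''(t)} = s²F(s) - sf(0) - f'(0) = s³/(s² + 196) - s = (s³ - s(s² + 196))/(s² + 196) = -196s/(s² + 196)

Final answer: -196s/(s² + 196)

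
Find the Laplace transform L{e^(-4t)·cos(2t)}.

L{e^(at)·cos(ωt)} = (s-a)/((s-a)² + ω²), so L{e^(-4t)·cos(2t)} = (s+4)/((s+4)² + 4)

Final answer: (s+4)/((s+4)² + 4)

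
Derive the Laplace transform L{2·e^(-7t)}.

L{e^(at)} = 1/(s-a), so L{e^(-7t)} = 1/(s+7). Then L{2·e^(-7t)} = 2/(s+7)

Final answer: 2/(s+7)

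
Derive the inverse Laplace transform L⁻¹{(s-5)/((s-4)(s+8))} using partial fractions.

Using partial fractions, f(t) = (-e^(4t) + 13e^(-8t))/12

Final answer: (-e^(4t) + 13e^(-8t))/12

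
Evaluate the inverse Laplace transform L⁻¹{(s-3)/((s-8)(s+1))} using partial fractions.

Using partial fractions, f(t) = (5e^(8t) + 4e^(-t))/9

Final answer: (5e^(8t) + 4e^(-t))/9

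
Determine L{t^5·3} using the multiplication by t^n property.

L{3} = 3/s. d^1/ds^1[1/s] = -1/s². d^2/ds^2[1/s] = 2/s^3. d^3/ds^3[1/s] = -6/s^4. d^4/ds^4[1/s] = 24/s^5. d^5/ds^5[1/s] = -120/s^6. So L{t^5} = (-1)^{5}·-120/s^6 = 120/s^6. Then L{t^5·3} = 3·120/s^6 = 360/s^6

Final answer: 360/s^6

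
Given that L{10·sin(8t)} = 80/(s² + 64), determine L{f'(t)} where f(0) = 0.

L{f'(t)} = s·F(s) - f(0) = s·80/(s² + 64) - 0 = 80s/(s² + 64)

Final answer: 80s/(s² + 64)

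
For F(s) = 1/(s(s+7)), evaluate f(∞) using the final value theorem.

f(∞) = lim_{s→0} s·1/(s(s+7)) = lim_{s→0} 1/(s+7) = 1/7 = 1/7

Final answer: 1/7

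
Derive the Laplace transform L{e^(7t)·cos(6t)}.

L{e^(at)·cos(ωt)} = (s-a)/((s-a)² + ω²), so L{e^(7t)·cos(6t)} = (s-7)/((s-7)² + 36)

Final answer: (s-7)/((s-7)² + 36)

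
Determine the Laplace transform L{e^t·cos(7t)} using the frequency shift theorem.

Frequency shift: L{e^(at)f(t)} = F(s-a). L{e^t·cos(7t)} = (s-1)/((s-1)² + 49)

Final answer: (s-1)/((s-1)² + 49)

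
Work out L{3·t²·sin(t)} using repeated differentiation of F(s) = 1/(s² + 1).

F(s) = 1/(s² + 1). F'(s) = -2s/(s² + 1)². F''(s) = -2(1 - 3s²)/(s² + 1)³ = (6s² - 2)/(s² + 1)³. So L{t²·sin(t)} = (-1)² F''(s) = (6s² - 2)/(s² + 1)³. Then L{3·t²·sin(t)} = 3·(6s² - 2)/(s² + 1)³ = (18s² - 6)/(s² + 1)³

Final answer: (18s² - 6)/(s² + 1)³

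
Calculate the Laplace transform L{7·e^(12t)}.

L{e^(at)} = 1/(s-a), so L{e^(12t)} = 1/(s-12). Then L{7·e^(12t)} = 7/(s-12)

Final answer: 7/(s-12)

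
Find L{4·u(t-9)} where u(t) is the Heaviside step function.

L{u(t-a)} = e^(-as)/s. Here a=9, so L{u(t-9)} = e^(-9s)/s, and L{4·u(t-9)} = 4·e^(-9s)/s

Final answer: 4·e^(-9s)/s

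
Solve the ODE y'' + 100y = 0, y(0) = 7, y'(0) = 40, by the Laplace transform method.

L{y''} + 100L{y} = 0. s²Y - 7s - 40 + 100Y = 0. Y(s² + 100) = 7s + 40. Y = (7s + 40)/(s² + 100). Inverting: y(t) = 7cos(10t) + 4sin(10t)

Final answer: y(t) = 7cos(10t) + 4sin(10t)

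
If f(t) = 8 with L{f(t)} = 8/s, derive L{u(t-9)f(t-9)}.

Time shift theorem: L{u(t-a)f(t-a)} = e^(-as)F(s). Here a=9, F(s) = 8/s, so L{u(t-9)f(t-9)} = e^(-9s)·8/s

Final answer: e^(-9s)·8/s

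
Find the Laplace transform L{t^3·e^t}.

L{t^n·e^(at)} = n!/(s-a)^(n+1), so L{t^3·e^t} = 6/(s-1)^4

Final answer: 6/(s-1)^4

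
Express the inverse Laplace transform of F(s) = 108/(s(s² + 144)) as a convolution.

108/(s(s² + 144)) = (1/s)·(108/(s² + 144)) = L{1}·L{9·sin(12t)}. So f(t) = 1*(9·sin(12t)) = ∫₀ᵗ 9·sin(12τ) dτ

Final answer: ∫₀ᵗ 9·sin(12τ) dτ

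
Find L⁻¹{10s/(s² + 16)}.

This is the form c·s/(s² + a²) with a = 4, c = 10. L⁻¹ = 10·cos(4t)

Final answer: 10·cos(4t)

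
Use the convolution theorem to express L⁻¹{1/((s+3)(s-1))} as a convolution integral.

1/((s+3)(s-1)) = (1/(s+3))·(1/(s-1)) = L{e^(-3t)}·L{e^t}. So f(t) = e^(-3t)*e^t = ∫₀ᵗ e^(-3τ)·e^(t-τ) dτ

Final answer: ∫₀ᵗ e^(-3τ)·e^(t-τ) dτ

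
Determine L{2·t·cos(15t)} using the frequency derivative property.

L{cos(15t)} = s/(s² + 225). Derivative: d/ds[s/(s² + 225)] = [(s² + 225) - s·2s]/(s² + 225)² = (225 - s²)/(s² + 225)². So L{t·cos(15t)} = -F'(s) = (s² - 225)/(s² + 225)². Then L{2·t·cos(15t)} = 2·(s² - 225)/(s² + 225)²

Final answer: 2·(s² - 225)/(s² + 225)²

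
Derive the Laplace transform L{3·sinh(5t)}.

L{sinh(ωt)} = ω/(s² - ω²), so L{sinh(5t)} = 5/(s² - 25). Then L{3·sinh(5t)} = 3·5/(s² - 25) = 15/(s² - 25)

Final answer: 15/(s² - 25)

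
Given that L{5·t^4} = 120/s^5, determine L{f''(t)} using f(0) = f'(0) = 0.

L{f''(t)} = s²F(s) - sf(0) - f'(0) = s²·120/s^5 - 0 - 0 = 120/s^3

Final answer: 120/s^3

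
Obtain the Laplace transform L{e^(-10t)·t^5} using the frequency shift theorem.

L{e^(at)·t^n} = n!/(s-a)^(n+1), so L{e^(-10t)·t^5} = 120/(s+10)^6

Final answer: 120/(s+10)^6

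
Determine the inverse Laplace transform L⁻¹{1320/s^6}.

L⁻¹{n!/s^(n+1)} = t^n with n=5. So L⁻¹{120/s^6} = t^5, and L⁻¹{1320/s^6} = (1320/120)·t^5 = 11·t^5

Final answer: 11·t^5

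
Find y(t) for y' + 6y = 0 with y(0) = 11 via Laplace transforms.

L{y'} + 6L{y} = 0. sY - 11 + 6Y = 0. Y(s+6) = 11. Y = 11/(s+6)

Final answer: y(t) = 11e^(-6t)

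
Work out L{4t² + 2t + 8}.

L{4t² + 2t + 8} = 4·2/s³ + 2/s² + 8/s = 8/s³ + 2/s² + 8/s

Final answer: 8/s³ + 2/s² + 8/s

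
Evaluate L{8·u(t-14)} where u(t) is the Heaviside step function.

L{u(t-a)} = e^(-as)/s. Here a=14, so L{u(t-14)} = e^(-14s)/s, and L{8·u(t-14)} = 8·e^(-14s)/s

Final answer: 8·e^(-14s)/s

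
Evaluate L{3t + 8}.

L{3t + 8} = 3·L{t} + 8·L{1} = 3/s² + 8/s

Final answer: 3/s² + 8/s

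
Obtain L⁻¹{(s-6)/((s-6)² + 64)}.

Using frequency shift: L⁻¹{(s-a)/((s-a)² + b²)} = e^(at)cos(bt). Here a=6, b=8

Final answer: e^(6t)·cos(8t)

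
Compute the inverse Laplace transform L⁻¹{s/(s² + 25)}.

L⁻¹{s/(s² + 25)} = cos(5t)

Final answer: cos(5t)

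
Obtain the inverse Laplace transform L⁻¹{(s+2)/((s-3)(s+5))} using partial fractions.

Using partial fractions, f(t) = (5e^(3t) + 3e^(-5t))/8

Final answer: (5e^(3t) + 3e^(-5t))/8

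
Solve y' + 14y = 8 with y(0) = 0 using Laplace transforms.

sY + 14Y = 8/s. Y = 8/(s(s+14)). Partial fractions: Y = 4/7/s - 4/7/(s+14)

Final answer: y(t) = 4/7(1 - e^(-14t))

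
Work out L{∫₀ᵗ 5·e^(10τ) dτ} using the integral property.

L{∫₀ᵗ f(τ)dτ} = F(s)/s with F(s) = 5/(s-10), so L{∫₀ᵗ 5·e^(10τ) dτ} = 5/(s(s-10))

Final answer: 5/(s(s-10))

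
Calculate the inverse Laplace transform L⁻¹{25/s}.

L⁻¹{c/s} = c, so L⁻¹{25/s} = 25

Final answer: 25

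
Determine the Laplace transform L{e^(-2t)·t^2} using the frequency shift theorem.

L{e^(at)·t^n} = n!/(s-a)^(n+1), so L{e^(-2t)·t^2} = 2/(s+2)^3

Final answer: 2/(s+2)^3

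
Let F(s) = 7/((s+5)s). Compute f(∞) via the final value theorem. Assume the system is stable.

f(∞) = lim_{s→0} sF(s) = lim_{s→0} 7/(s+5) = 7/5

Final answer: 7/5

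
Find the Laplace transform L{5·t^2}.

L{t^n} = n!/s^(n+1), so L{t^2} = 2/s^3. Then L{5·t^2} = 5·2/s^3 = 10/s^3

Final answer: 10/s^3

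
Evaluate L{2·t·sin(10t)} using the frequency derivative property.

L{sin(10t)} = 10/(s² + 100). By L{t·f(t)} = -F'(s): -d/ds[10/(s² + 100)] = -(10)·(-2s)/(s² + 100)² = 20s/(s² + 100)². Then L{2·t·sin(10t)} = 2·20s/(s² + 100)² = 40s/(s² + 100)²

Final answer: 40s/(s² + 100)²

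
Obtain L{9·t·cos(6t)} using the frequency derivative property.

L{cos(6t)} = s/(s² + 36). Derivative: d/ds[s/(s² + 36)] = [(s² + 36) - s·2s]/(s² + 36)² = (36 - s²)/(s² + 36)². So L{t·cos(6t)} = -F'(s) = (s² - 36)/(s² + 36)². Then L{9·t·cos(6t)} = 9·(s² - 36)/(s² + 36)²

Final answer: 9·(s² - 36)/(s² + 36)²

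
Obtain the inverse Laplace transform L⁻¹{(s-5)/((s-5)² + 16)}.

Using frequency shift, L⁻¹{(s-5)/((s-5)² + 16)} = e^(5t)·cos(4t)

Final answer: e^(5t)·cos(4t)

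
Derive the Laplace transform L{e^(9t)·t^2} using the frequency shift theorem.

L{e^(at)·t^n} = n!/(s-a)^(n+1), so L{e^(9t)·t^2} = 2/(s-9)^3

Final answer: 2/(s-9)^3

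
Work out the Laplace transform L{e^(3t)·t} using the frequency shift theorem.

L{e^(at)·t^n} = n!/(s-a)^(n+1), so L{e^(3t)·t} = 1/(s-3)^2

Final answer: 1/(s-3)^2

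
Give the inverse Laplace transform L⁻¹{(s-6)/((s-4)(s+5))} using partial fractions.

Using partial fractions, f(t) = (-2e^(4t) + 11e^(-5t))/9

Final answer: (-2e^(4t) + 11e^(-5t))/9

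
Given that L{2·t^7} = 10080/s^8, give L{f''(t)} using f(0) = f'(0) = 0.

L{f''(t)} = s²F(s) - sf(0) - f'(0) = s²·10080/s^8 - 0 - 0 = 10080/s^6

Final answer: 10080/s^6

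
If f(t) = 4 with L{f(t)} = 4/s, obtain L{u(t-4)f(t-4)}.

Time shift theorem: L{u(t-a)f(t-a)} = e^(-as)F(s). Here a=4, F(s) = 4/s, so L{u(t-4)f(t-4)} = e^(-4s)·4/s

Final answer: e^(-4s)·4/s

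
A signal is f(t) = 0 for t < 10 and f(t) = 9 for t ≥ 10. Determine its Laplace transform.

f(t) = 9·u(t-10). L{u(t-10)} = e^(-10s)/s, so L{f(t)} = 9·e^(-10s)/s

Final answer: 9·e^(-10s)/s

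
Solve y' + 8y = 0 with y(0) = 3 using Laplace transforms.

L{y'} + 8L{y} = 0. sY - 3 + 8Y = 0. Y(s+8) = 3. Y = 3/(s+8)

Final answer: y(t) = 3e^(-8t)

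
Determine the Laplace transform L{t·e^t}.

L{t^n·e^(at)} = n!/(s-a)^(n+1), so L{t·e^t} = 1/(s-1)^2

Final answer: 1/(s-1)^2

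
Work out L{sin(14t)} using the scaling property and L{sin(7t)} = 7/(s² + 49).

Using L{f(at)} = (1/a)F(s/a) with a=2: L{sin(14t)} = (1/2) · 7/((s/2)² + 49) = (1/2) · 7·4/(s² + 196) = 14/(s² + 196)

Final answer: 14/(s² + 196)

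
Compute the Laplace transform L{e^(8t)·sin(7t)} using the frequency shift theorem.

Frequency shift: L{e^(at)f(t)} = F(s-a). L{e^(8t)·sin(7t)} = 7/((s-8)² + 49)

Final answer: 7/((s-8)² + 49)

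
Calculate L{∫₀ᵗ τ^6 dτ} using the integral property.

L{∫₀ᵗ f(τ)dτ} = F(s)/s with f(t) = t^6. F(s) = 720/s^7, so L{∫₀ᵗ τ^6 dτ} = (720/s^7)/s = 720/s^8. (Check: ∫₀ᵗ τ^6 dτ = t^7/7.)

Final answer: 720/s^8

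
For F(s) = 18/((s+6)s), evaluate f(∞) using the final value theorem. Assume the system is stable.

f(∞) = lim_{s→0} sF(s) = lim_{s→0} 18/(s+6) = 3

Final answer: 3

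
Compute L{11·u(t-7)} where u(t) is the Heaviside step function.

L{u(t-a)} = e^(-as)/s. Here a=7, so L{u(t-7)} = e^(-7s)/s, and L{11·u(t-7)} = 11·e^(-7s)/s

Final answer: 11·e^(-7s)/s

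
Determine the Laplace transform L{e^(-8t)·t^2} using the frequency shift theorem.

L{e^(at)·t^n} = n!/(s-a)^(n+1), so L{e^(-8t)·t^2} = 2/(s+8)^3

Final answer: 2/(s+8)^3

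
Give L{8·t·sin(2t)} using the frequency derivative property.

L{sin(2t)} = 2/(s² + 4). By L{t·f(t)} = -F'(s): -d/ds[2/(s² + 4)] = -(2)·(-2s)/(s² + 4)² = 4s/(s² + 4)². Then L{8·t·sin(2t)} = 8·4s/(s² + 4)² = 32s/(s² + 4)²

Final answer: 32s/(s² + 4)²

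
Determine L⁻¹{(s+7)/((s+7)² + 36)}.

Using frequency shift: L⁻¹{(s-a)/((s-a)² + b²)} = e^(at)cos(bt). Here a=-7, b=6

Final answer: e^(-7t)·cos(6t)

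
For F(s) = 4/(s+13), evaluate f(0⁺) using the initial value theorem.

f(0⁺) = lim_{s→∞} s·4/(s+13) = lim_{s→∞} 4s/(s+13) = 4

Final answer: 4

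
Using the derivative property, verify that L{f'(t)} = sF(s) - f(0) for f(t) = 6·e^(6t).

f'(t) = 36e^(6t). Direct: L{f'(t)} = 36/(s-6). Property: s·6/(s-6) - 6 = (6s - 6(s-6))/(s-6) = 36/(s-6). ✓

Final answer: 36/(s-6)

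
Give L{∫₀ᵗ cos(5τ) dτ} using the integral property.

L{∫₀ᵗ f(τ)dτ} = F(s)/s with F(s) = s/(s² + 25), so the result is (s/(s² + 25))/s = 1/(s² + 25)

Final answer: 1/(s² + 25)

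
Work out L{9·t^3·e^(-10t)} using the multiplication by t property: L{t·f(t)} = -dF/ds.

Using L{t^n·e^(at)} = n!/(s-a)^(n+1), L{t^3·e^(-10t)} = 6/(s+10)^4, so L{9·t^3·e^(-10t)} = 9·6/(s+10)^4 = 54/(s+10)^4

Final answer: 54/(s+10)^4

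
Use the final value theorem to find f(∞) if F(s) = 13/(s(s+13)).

f(∞) = lim_{s→0} s·13/(s(s+13)) = lim_{s→0} 13/(s+13) = 13/13 = 1

Final answer: 1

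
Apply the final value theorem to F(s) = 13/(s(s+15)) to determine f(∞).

f(∞) = lim_{s→0} s·13/(s(s+15)) = lim_{s→0} 13/(s+15) = 13/15 = 13/15

Final answer: 13/15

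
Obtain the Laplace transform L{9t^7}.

L{9t^7} = 9 · L{t^7} = 9 · 5040/s^8 = 45360/s^8

Final answer: 45360/s^8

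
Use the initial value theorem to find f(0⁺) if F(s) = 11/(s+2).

f(0⁺) = lim_{s→∞} s·11/(s+2) = lim_{s→∞} 11s/(s+2) = 11

Final answer: 11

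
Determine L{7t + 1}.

L{7t + 1} = 7·L{t} + L{1} = 7/s² + 1/s

Final answer: 7/s² + 1/s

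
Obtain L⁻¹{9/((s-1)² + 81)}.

Form: b/((s-a)² + b²) → e^(at)sin(bt). With a=1, b=9

Final answer: e^t·sin(9t)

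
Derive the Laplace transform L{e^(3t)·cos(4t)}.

L{e^(at)·cos(ωt)} = (s-a)/((s-a)² + ω²), so L{e^(3t)·cos(4t)} = (s-3)/((s-3)² + 16)

Final answer: (s-3)/((s-3)² + 16)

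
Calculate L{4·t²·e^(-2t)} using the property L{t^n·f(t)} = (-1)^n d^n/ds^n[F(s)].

L{e^(-2t)} = 1/(s+2). d/ds[1/(s+2)] = -1/(s+2)². d²/ds²[1/(s+2)] = 2/(s+2)³. So L{t²·e^(-2t)} = (-1)² · 2/(s+2)³ = 2/(s+2)³. Then L{4·t²·e^(-2t)} = 4·2/(s+2)³ = 8/(s+2)³

Final answer: 8/(s+2)³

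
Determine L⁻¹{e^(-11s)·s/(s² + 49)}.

L⁻¹{s/(s² + 49)} = cos(7t). By the time shift theorem, L⁻¹{e^(-as)F(s)} = u(t-a)f(t-a) with a=11, so L⁻¹{e^(-11s)·s/(s² + 49)} = u(t-11)·cos(7(t-11))

Final answer: u(t-11)·cos(7(t-11))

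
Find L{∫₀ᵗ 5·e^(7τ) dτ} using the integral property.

L{∫₀ᵗ f(τ)dτ} = F(s)/s with F(s) = 5/(s-7), so L{∫₀ᵗ 5·e^(7τ) dτ} = 5/(s(s-7))

Final answer: 5/(s(s-7))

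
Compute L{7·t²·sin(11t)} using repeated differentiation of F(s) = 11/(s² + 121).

F(s) = 11/(s² + 121). F'(s) = -22s/(s² + 121)². F''(s) = -22(121 - 3s²)/(s² + 121)³ = (66s² - 2662)/(s² + 121)³. So L{t²·sin(11t)} = (-1)² F''(s) = (66s² - 2662)/(s² + 121)³. Then L{7·t²·sin(11t)} = 7·(66s² - 2662)/(s² + 121)³ = (462s² - 18634)/(s² + 121)³

Final answer: (462s² - 18634)/(s² + 121)³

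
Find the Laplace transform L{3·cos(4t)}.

L{cos(ωt)} = s/(s² + ω²), so L{cos(4t)} = s/(s² + 16). Then L{3·cos(4t)} = 3·s/(s² + 16) = 3s/(s² + 16)

Final answer: 3s/(s² + 16)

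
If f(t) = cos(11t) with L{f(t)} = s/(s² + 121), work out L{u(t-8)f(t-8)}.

Time shift theorem: L{u(t-a)f(t-a)} = e^(-as)F(s). Here a=8, F(s) = s/(s² + 121), so L{u(t-8)f(t-8)} = e^(-8s)·s/(s² + 121)

Final answer: e^(-8s)·s/(s² + 121)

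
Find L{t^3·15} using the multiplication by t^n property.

L{15} = 15/s. d^1/ds^1[1/s] = -1/s². d^2/ds^2[1/s] = 2/s^3. d^3/ds^3[1/s] = -6/s^4. So L{t^3} = (-1)^{3}·-6/s^4 = 6/s^4. Then L{t^3·15} = 15·6/s^4 = 90/s^4

Final answer: 90/s^4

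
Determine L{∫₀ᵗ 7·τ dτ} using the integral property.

L{∫₀ᵗ f(τ)dτ} = F(s)/s with f(t) = 7t. F(s) = 7/s^2, so L{∫₀ᵗ 7·τ dτ} = (7/s^2)/s = 7/s^3. (Check: ∫₀ᵗ 7·τ dτ = 7t^2/2.)

Final answer: 7/s^3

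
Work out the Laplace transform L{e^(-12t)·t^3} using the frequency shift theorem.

L{e^(at)·t^n} = n!/(s-a)^(n+1), so L{e^(-12t)·t^3} = 6/(s+12)^4

Final answer: 6/(s+12)^4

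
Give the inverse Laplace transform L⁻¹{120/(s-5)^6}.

L⁻¹{n!/(s-a)^(n+1)} = t^n·e^(at), so L⁻¹{120/(s-5)^6} = t^5·e^(5t)

Final answer: t^5·e^(5t)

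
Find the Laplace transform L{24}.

L{24} = 24 · L{1} = 24/s

Final answer: 24/s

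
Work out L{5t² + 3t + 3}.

L{5t² + 3t + 3} = 5·2/s³ + 3/s² + 3/s = 10/s³ + 3/s² + 3/s

Final answer: 10/s³ + 3/s² + 3/s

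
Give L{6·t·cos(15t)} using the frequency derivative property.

L{cos(15t)} = s/(s² + 225). Derivative: d/ds[s/(s² + 225)] = [(s² + 225) - s·2s]/(s² + 225)² = (225 - s²)/(s² + 225)². So L{t·cos(15t)} = -F'(s) = (s² - 225)/(s² + 225)². Then L{6·t·cos(15t)} = 6·(s² - 225)/(s² + 225)²

Final answer: 6·(s² - 225)/(s² + 225)²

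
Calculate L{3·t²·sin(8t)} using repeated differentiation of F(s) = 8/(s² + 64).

F(s) = 8/(s² + 64). F'(s) = -16s/(s² + 64)². F''(s) = -16(64 - 3s²)/(s² + 64)³ = (48s² - 1024)/(s² + 64)³. So L{t²·sin(8t)} = (-1)² F''(s) = (48s² - 1024)/(s² + 64)³. Then L{3·t²·sin(8t)} = 3·(48s² - 1024)/(s² + 64)³ = (144s² - 3072)/(s² + 64)³

Final answer: (144s² - 3072)/(s² + 64)³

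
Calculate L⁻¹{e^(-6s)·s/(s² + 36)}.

L⁻¹{s/(s² + 36)} = cos(6t). By the time shift theorem, L⁻¹{e^(-as)F(s)} = u(t-a)f(t-a) with a=6, so L⁻¹{e^(-6s)·s/(s² + 36)} = u(t-6)·cos(6(t-6))

Final answer: u(t-6)·cos(6(t-6))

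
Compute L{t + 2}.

L{t + 2} = L{t} + 2·L{1} = 1/s² + 2/s

Final answer: 1/s² + 2/s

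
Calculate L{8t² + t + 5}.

L{8t² + t + 5} = 8·2/s³ + 1/s² + 5/s = 16/s³ + 1/s² + 5/s

Final answer: 16/s³ + 1/s² + 5/s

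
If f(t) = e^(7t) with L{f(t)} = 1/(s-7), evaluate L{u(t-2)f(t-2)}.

Time shift theorem: L{u(t-a)f(t-a)} = e^(-as)F(s). Here a=2, F(s) = 1/(s-7), so L{u(t-2)f(t-2)} = e^(-2s)·1/(s-7)

Final answer: e^(-2s)·1/(s-7)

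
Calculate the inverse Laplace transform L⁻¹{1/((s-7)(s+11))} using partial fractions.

Decompose: A/(s-7) + B/(s+11). A = 1/18, B = -1/18. f(t) = (e^(7t) - e^(-11t))/18

Final answer: (e^(7t) - e^(-11t))/18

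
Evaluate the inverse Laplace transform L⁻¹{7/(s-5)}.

L⁻¹{1/(s-a)} = e^(at), so L⁻¹{1/(s-5)} = e^(5t), and L⁻¹{7/(s-5)} = 7·e^(5t)

Final answer: 7·e^(5t)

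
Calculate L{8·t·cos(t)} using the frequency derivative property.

L{cos(t)} = s/(s² + 1). Derivative: d/ds[s/(s² + 1)] = [(s² + 1) - s·2s]/(s² + 1)² = (1 - s²)/(s² + 1)². So L{t·cos(t)} = -F'(s) = (s² - 1)/(s² + 1)². Then L{8·t·cos(t)} = 8·(s² - 1)/(s² + 1)²

Final answer: 8·(s² - 1)/(s² + 1)²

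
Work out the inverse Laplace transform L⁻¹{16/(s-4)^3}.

L⁻¹{n!/(s-a)^(n+1)} = t^n·e^(at) with n=2, a=4. So L⁻¹{2/(s-4)^3} = t^2·e^(4t), and L⁻¹{16/(s-4)^3} = (16/2)·t^2·e^(4t) = 8·t^2·e^(4t)

Final answer: 8·t^2·e^(4t)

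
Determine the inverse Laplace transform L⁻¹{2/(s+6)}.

L⁻¹{1/(s-a)} = e^(at), so L⁻¹{1/(s+6)} = e^(-6t), and L⁻¹{2/(s+6)} = 2·e^(-6t)

Final answer: 2·e^(-6t)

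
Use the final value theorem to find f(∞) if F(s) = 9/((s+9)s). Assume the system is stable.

f(∞) = lim_{s→0} sF(s) = lim_{s→0} 9/(s+9) = 1

Final answer: 1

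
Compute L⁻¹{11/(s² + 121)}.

This is the form c·a/(s² + a²) with a = 11. L⁻¹ = sin(11t)

Final answer: sin(11t)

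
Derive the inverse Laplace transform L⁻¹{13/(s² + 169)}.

L⁻¹{13/(s² + 169)} = sin(13t)

Final answer: sin(13t)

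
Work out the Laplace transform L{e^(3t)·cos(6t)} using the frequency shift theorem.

Frequency shift: L{e^(at)f(t)} = F(s-a). L{e^(3t)·cos(6t)} = (s-3)/((s-3)² + 36)

Final answer: (s-3)/((s-3)² + 36)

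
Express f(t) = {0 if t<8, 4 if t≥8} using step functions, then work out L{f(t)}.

f(t) = 4·u(t-8). L{u(t-8)} = e^(-8s)/s, so L{f(t)} = 4·e^(-8s)/s

Final answer: 4·e^(-8s)/s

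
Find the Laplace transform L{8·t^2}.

L{t^n} = n!/s^(n+1), so L{t^2} = 2/s^3. Then L{8·t^2} = 8·2/s^3 = 16/s^3

Final answer: 16/s^3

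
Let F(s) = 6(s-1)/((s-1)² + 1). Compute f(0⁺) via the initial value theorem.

f(0⁺) = lim_{s→∞} sF(s) = lim_{s→∞} 6s(s-1)/((s-1)² + 1) = 6

Final answer: 6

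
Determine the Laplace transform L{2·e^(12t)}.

L{e^(at)} = 1/(s-a), so L{e^(12t)} = 1/(s-12). Then L{2·e^(12t)} = 2/(s-12)

Final answer: 2/(s-12)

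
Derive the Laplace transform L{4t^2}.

L{4t^2} = 4 · L{t^2} = 4 · 2/s^3 = 8/s^3

Final answer: 8/s^3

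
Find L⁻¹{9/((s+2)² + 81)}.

Form: b/((s-a)² + b²) → e^(at)sin(bt). With a=-2, b=9

Final answer: e^(-2t)·sin(9t)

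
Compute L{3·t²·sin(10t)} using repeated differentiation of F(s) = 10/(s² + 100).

F(s) = 10/(s² + 100). F'(s) = -20s/(s² + 100)². F''(s) = -20(100 - 3s²)/(s² + 100)³ = (60s² - 2000)/(s² + 100)³. So L{t²·sin(10t)} = (-1)² F''(s) = (60s² - 2000)/(s² + 100)³. Then L{3·t²·sin(10t)} = 3·(60s² - 2000)/(s² + 100)³ = (180s² - 6000)/(s² + 100)³

Final answer: (180s² - 6000)/(s² + 100)³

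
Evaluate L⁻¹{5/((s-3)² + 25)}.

Form: b/((s-a)² + b²) → e^(at)sin(bt). With a=3, b=5

Final answer: e^(3t)·sin(5t)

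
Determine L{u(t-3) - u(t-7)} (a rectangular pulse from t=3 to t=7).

L{u(t-a)} = e^(-as)/s. L{u(t-3) - u(t-7)} = (e^(-3s) - e^(-7s))/s

Final answer: (e^(-3s) - e^(-7s))/s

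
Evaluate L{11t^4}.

L{t^n} = n!/s^(n+1). So L{11t^4} = 11·4!/s^5 = 264/s^5

Final answer: 264/s^5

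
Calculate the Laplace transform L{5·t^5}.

L{t^n} = n!/s^(n+1), so L{t^5} = 120/s^6. Then L{5·t^5} = 5·120/s^6 = 600/s^6

Final answer: 600/s^6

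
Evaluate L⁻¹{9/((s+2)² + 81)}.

Form: b/((s-a)² + b²) → e^(at)sin(bt). With a=-2, b=9

Final answer: e^(-2t)·sin(9t)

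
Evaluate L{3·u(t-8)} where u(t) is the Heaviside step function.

L{u(t-a)} = e^(-as)/s. Here a=8, so L{u(t-8)} = e^(-8s)/s, and L{3·u(t-8)} = 3·e^(-8s)/s

Final answer: 3·e^(-8s)/s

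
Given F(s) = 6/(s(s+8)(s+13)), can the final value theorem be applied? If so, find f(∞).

Poles of sF(s) = 6/((s+8)(s+13)) are at s = -8 and s = -13, both in the left half-plane. Theorem applies. f(∞) = lim_{s→0} sF(s) = 6/(8·13) = 3/52

Final answer: 3/52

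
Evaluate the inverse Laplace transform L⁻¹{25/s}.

L⁻¹{c/s} = c, so L⁻¹{25/s} = 25

Final answer: 25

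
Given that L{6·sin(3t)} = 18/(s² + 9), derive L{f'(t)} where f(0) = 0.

L{f'(t)} = s·F(s) - f(0) = s·18/(s² + 9) - 0 = 18s/(s² + 9)

Final answer: 18s/(s² + 9)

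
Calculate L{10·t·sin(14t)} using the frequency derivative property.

L{sin(14t)} = 14/(s² + 196). By L{t·f(t)} = -F'(s): -d/ds[14/(s² + 196)] = -(14)·(-2s)/(s² + 196)² = 28s/(s² + 196)². Then L{10·t·sin(14t)} = 10·28s/(s² + 196)² = 280s/(s² + 196)²

Final answer: 280s/(s² + 196)²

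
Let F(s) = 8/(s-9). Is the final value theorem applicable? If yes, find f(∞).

sF(s) = 8s/(s-9) has a pole at s = 9 in the right half-plane. Theorem does NOT apply (unstable system; f(t) = 8·e^(9t) grows without bound).

Final answer: Not applicable (unstable)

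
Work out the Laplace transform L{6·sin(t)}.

L{sin(ωt)} = ω/(s² + ω²), so L{sin(t)} = 1/(s² + 1). Then L{6·sin(t)} = 6·1/(s² + 1) = 6/(s² + 1)

Final answer: 6/(s² + 1)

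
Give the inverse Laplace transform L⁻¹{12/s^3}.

L⁻¹{n!/s^(n+1)} = t^n with n=2. So L⁻¹{2/s^3} = t^2, and L⁻¹{12/s^3} = (12/2)·t^2 = 6·t^2

Final answer: 6·t^2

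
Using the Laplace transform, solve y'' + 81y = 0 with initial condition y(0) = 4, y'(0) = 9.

L{y''} + 81L{y} = 0. s²Y - 4s - 9 + 81Y = 0. Y(s² + 81) = 4s + 9. Y = (4s + 9)/(s² + 81). Inverting: y(t) = 4cos(9t) + sin(9t)

Final answer: y(t) = 4cos(9t) + sin(9t)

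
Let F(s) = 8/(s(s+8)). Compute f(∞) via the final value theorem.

f(∞) = lim_{s→0} s·8/(s(s+8)) = lim_{s→0} 8/(s+8) = 8/8 = 1

Final answer: 1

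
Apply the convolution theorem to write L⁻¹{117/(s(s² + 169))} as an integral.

117/(s(s² + 169)) = (1/s)·(117/(s² + 169)) = L{1}·L{9·sin(13t)}. So f(t) = 1*(9·sin(13t)) = ∫₀ᵗ 9·sin(13τ) dτ

Final answer: ∫₀ᵗ 9·sin(13τ) dτ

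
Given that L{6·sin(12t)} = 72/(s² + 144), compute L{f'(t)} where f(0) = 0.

L{f'(t)} = s·F(s) - f(0) = s·72/(s² + 144) - 0 = 72s/(s² + 144)

Final answer: 72s/(s² + 144)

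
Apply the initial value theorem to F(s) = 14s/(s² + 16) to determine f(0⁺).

f(0⁺) = lim_{s→∞} s·14s/(s² + 16) = lim_{s→∞} 14s²/(s² + 16) = 14

Final answer: 14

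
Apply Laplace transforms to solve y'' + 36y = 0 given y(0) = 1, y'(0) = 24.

L{y''} + 36L{y} = 0. s²Y - s - 24 + 36Y = 0. Y(s² + 36) = s + 24. Y = (s + 24)/(s² + 36). Inverting: y(t) = cos(6t) + 4sin(6t)

Final answer: y(t) = cos(6t) + 4sin(6t)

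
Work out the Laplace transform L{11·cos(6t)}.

L{cos(ωt)} = s/(s² + ω²), so L{cos(6t)} = s/(s² + 36). Then L{11·cos(6t)} = 11·s/(s² + 36) = 11s/(s² + 36)

Final answer: 11s/(s² + 36)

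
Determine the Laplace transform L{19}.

L{19} = 19 · L{1} = 19/s

Final answer: 19/s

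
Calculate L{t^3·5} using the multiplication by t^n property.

L{5} = 5/s. d^1/ds^1[1/s] = -1/s². d^2/ds^2[1/s] = 2/s^3. d^3/ds^3[1/s] = -6/s^4. So L{t^3} = (-1)^{3}·-6/s^4 = 6/s^4. Then L{t^3·5} = 5·6/s^4 = 30/s^4

Final answer: 30/s^4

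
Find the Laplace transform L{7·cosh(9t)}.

L{cosh(ωt)} = s/(s² - ω²), so L{cosh(9t)} = s/(s² - 81). Then L{7·cosh(9t)} = 7·s/(s² - 81) = 7s/(s² - 81)

Final answer: 7s/(s² - 81)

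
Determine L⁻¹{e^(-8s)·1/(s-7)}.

L⁻¹{1/(s-7)} = e^(7t). By the time shift theorem, L⁻¹{e^(-as)F(s)} = u(t-a)f(t-a) with a=8, so L⁻¹{e^(-8s)·1/(s-7)} = u(t-8)·e^(7(t-8))

Final answer: u(t-8)·e^(7(t-8))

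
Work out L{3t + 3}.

L{3t + 3} = 3·L{t} + 3·L{1} = 3/s² + 3/s

Final answer: 3/s² + 3/s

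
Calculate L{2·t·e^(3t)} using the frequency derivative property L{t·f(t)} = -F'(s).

L{e^(3t)} = 1/(s-3). By frequency derivative: L{t·e^(3t)} = -d/ds[1/(s-3)] = -(-1)/(s-3)² = 1/(s-3)². Then L{2·t·e^(3t)} = 2·1/(s-3)² = 2/(s-3)²

Final answer: 2/(s-3)²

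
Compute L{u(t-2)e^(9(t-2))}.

u(t-a)f(t-a) with f(t)=e^(9t). L{e^(9t)} = 1/(s-9). By time shift: e^(-2s)/(s-9)

Final answer: e^(-2s)/(s-9)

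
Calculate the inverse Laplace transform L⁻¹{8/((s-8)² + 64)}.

Using frequency shift, L⁻¹{8/((s-8)² + 64)} = e^(8t)·sin(8t)

Final answer: e^(8t)·sin(8t)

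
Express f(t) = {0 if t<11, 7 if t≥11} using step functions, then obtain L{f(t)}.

f(t) = 7·u(t-11). L{u(t-11)} = e^(-11s)/s, so L{f(t)} = 7·e^(-11s)/s

Final answer: 7·e^(-11s)/s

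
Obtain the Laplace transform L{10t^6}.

L{10t^6} = 10 · L{t^6} = 10 · 720/s^7 = 7200/s^7

Final answer: 7200/s^7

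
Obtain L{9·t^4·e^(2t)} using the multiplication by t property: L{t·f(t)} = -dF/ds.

Using L{t^n·e^(at)} = n!/(s-a)^(n+1), L{t^4·e^(2t)} = 24/(s-2)^5, so L{9·t^4·e^(2t)} = 9·24/(s-2)^5 = 216/(s-2)^5

Final answer: 216/(s-2)^5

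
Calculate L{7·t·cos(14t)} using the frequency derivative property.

L{cos(14t)} = s/(s² + 196). Derivative: d/ds[s/(s² + 196)] = [(s² + 196) - s·2s]/(s² + 196)² = (196 - s²)/(s² + 196)². So L{t·cos(14t)} = -F'(s) = (s² - 196)/(s² + 196)². Then L{7·t·cos(14t)} = 7·(s² - 196)/(s² + 196)²

Final answer: 7·(s² - 196)/(s² + 196)²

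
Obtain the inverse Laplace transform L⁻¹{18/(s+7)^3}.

L⁻¹{n!/(s-a)^(n+1)} = t^n·e^(at) with n=2, a=-7. So L⁻¹{2/(s+7)^3} = t^2·e^(-7t), and L⁻¹{18/(s+7)^3} = (18/2)·t^2·e^(-7t) = 9·t^2·e^(-7t)

Final answer: 9·t^2·e^(-7t)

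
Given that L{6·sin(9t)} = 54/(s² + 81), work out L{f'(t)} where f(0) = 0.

L{f'(t)} = s·F(s) - f(0) = s·54/(s² + 81) - 0 = 54s/(s² + 81)

Final answer: 54s/(s² + 81)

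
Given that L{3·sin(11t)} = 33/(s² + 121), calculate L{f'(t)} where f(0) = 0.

L{f'(t)} = s·F(s) - f(0) = s·33/(s² + 121) - 0 = 33s/(s² + 121)

Final answer: 33s/(s² + 121)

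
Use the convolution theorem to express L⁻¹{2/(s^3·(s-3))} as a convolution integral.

2/(s^3·(s-3)) = (2/s^3)·(1/(s-3)) = L{t^2}·L{e^(3t)}. So f(t) = t^2*e^(3t) = ∫₀ᵗ τ^2·e^(3(t-τ)) dτ

Final answer: ∫₀ᵗ τ^2·e^(3(t-τ)) dτ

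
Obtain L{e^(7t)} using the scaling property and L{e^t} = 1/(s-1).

Using L{f(at)} = (1/a)F(s/a) with a=7 and f(t) = e^t: L{e^(7t)} = (1/7) · 1/((s/7)-1) = (1/7) · 7/(s-7) = 1/(s-7)

Final answer: 1/(s-7)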